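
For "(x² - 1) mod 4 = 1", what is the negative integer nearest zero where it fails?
Testing negative integers from -1 downward:
x = -1: LHS = ((-1)² - 1) mod 4 = 0 mod 4 = 0; 0 = 1 — FAILS  ← closest negative counterexample to 0

Answer: x = -1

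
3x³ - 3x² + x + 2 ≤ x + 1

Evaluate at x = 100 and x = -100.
x = 100: LHS = 3·100³ - 3·100² + 100 + 2 = 2970102, RHS = 100 + 1 = 101; 2970102 ≤ 101 — FAILS
x = -100: LHS = 3·(-100)³ - 3·(-100)² + (-100) + 2 = -3030098, RHS = (-100) + 1 = -99; -3030098 ≤ -99 — holds

Answer: Partially: fails for x = 100, holds for x = -100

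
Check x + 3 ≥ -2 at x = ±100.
x = 100: LHS = 100 + 3 = 103; 103 ≥ -2 — holds
x = -100: LHS = (-100) + 3 = -97; -97 ≥ -2 — FAILS

Answer: Partially: holds for x = 100, fails for x = -100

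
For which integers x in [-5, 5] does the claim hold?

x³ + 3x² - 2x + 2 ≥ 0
Holds for: {-3, -2, -1, 0, 1, 2, 3, 4, 5}
Fails for: {-5, -4}

Answer: {-3, -2, -1, 0, 1, 2, 3, 4, 5}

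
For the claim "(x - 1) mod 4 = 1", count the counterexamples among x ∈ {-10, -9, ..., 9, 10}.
Counterexamples in [-10, 10]: {-9, -8, -7, -5, -4, -3, -1, 0, 1, 3, 4, 5, 7, 8, 9}.

Counting them gives 15 values.

Answer: 15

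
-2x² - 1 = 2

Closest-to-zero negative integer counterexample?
Testing negative integers from -1 downward:
x = -1: LHS = -2·(-1)² - 1 = -3; -3 = 2 — FAILS  ← closest negative counterexample to 0

Answer: x = -1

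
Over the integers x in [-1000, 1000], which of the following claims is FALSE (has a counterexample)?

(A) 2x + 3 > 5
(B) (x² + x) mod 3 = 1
(A) x = 0: LHS = 2·0 + 3 = 3; 3 > 5 — FAILS
(B) x = 0: LHS = (0² + 0) mod 3 = 0 mod 3 = 0; 0 = 1 — FAILS

Answer: Both A and B are false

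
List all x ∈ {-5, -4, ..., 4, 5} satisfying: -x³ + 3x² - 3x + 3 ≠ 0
Track d = LHS − RHS over the integers in [-5, 5]. Equality would need d = 0, but d changes sign only between consecutive integers, jumping over 0:
x = 2: LHS = -2³ + 3·2² - 3·2 + 3 = 1; 1 ≠ 0 — holds  (d = 1)
x = 3: LHS = -3³ + 3·3² - 3·3 + 3 = -6; -6 ≠ 0 — holds  (d = -6)
Away from these crossings d keeps a constant sign, and checking every integer in [-5, 5] confirms d ≠ 0 throughout. Hence the two sides are never equal, so the relation holds for every integer in [-5, 5].

Answer: All integers in [-5, 5]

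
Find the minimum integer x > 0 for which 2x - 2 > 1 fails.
Testing positive integers:
x = 1: LHS = 2·1 - 2 = 0; 0 > 1 — FAILS  ← smallest positive counterexample

Answer: x = 1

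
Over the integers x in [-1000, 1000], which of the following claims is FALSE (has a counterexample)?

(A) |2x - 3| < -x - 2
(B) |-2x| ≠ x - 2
(A) x = 0: LHS = |2·0 - 3| = |-3| = 3, RHS = -0 - 2 = -2; 3 < -2 — FAILS

(B) Over all integers in [-1000, 1000], LHS − RHS is always positive; it is smallest at x = 0, where it equals 2:
x = 0: LHS = |-2·0| = |0| = 0, RHS = 0 - 2 = -2; 0 ≠ -2 — holds
At the ends of the range:
x = -1000: LHS = |-2·(-1000)| = |2000| = 2000, RHS = (-1000) - 2 = -1002; 2000 ≠ -1002 — holds
x = 1000: LHS = |-2·1000| = |-2000| = 2000, RHS = 1000 - 2 = 998; 2000 ≠ 998 — holds
Hence LHS − RHS is never 0, i.e. the two sides are never equal, so the relation holds for every integer in [-1000, 1000].

Only (A) has a counterexample.

Answer: A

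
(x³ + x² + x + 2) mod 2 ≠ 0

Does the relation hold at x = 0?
x = 0: LHS = (0³ + 0² + 0 + 2) mod 2 = 2 mod 2 = 0; 0 ≠ 0 — FAILS

The relation fails at x = 0, so x = 0 is a counterexample.

Answer: No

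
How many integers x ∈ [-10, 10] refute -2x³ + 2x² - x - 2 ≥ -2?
Counterexamples in [-10, 10]: {1, 2, 3, 4, 5, 6, 7, 8, 9, 10}.

Counting them gives 10 values.

Answer: 10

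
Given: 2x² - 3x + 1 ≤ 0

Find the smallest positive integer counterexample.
Testing positive integers:
x = 1: LHS = 2·1² - 3·1 + 1 = 0; 0 ≤ 0 — holds
x = 2: LHS = 2·2² - 3·2 + 1 = 3; 3 ≤ 0 — FAILS  ← smallest positive counterexample

Answer: x = 2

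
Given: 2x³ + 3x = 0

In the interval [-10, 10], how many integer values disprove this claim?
Counterexamples in [-10, 10]: {-10, -9, -8, -7, -6, -5, -4, -3, -2, -1, 1, 2, 3, 4, 5, 6, 7, 8, 9, 10}.

Counting them gives 20 values.

Answer: 20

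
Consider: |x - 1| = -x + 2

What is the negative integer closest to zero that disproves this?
Testing negative integers from -1 downward:
x = -1: LHS = |(-1) - 1| = |-2| = 2, RHS = -(-1) + 2 = 3; 2 = 3 — FAILS  ← closest negative counterexample to 0

Answer: x = -1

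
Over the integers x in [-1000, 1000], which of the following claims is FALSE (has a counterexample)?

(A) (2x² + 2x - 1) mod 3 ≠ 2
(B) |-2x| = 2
(A) x = 0: LHS = (2·0² + 2·0 - 1) mod 3 = (-1) mod 3 = 2; 2 ≠ 2 — FAILS
(B) x = 0: LHS = |-2·0| = |0| = 0; 0 = 2 — FAILS

Answer: Both A and B are false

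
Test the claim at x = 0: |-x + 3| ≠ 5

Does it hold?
x = 0: LHS = |-0 + 3| = |3| = 3; 3 ≠ 5 — holds

The relation is satisfied at x = 0.

Answer: Yes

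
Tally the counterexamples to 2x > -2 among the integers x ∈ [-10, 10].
Counterexamples in [-10, 10]: {-10, -9, -8, -7, -6, -5, -4, -3, -2, -1}.

Counting them gives 10 values.

Answer: 10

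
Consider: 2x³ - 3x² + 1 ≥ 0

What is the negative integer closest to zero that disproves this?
Testing negative integers from -1 downward:
x = -1: LHS = 2·(-1)³ - 3·(-1)² + 1 = -4; -4 ≥ 0 — FAILS  ← closest negative counterexample to 0

Answer: x = -1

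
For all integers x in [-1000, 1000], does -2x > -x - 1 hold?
The claim fails at x = 1:
x = 1: LHS = -2·1 = -2, RHS = -1 - 1 = -2; -2 > -2 — FAILS

Because a single integer refutes it, the statement is false.

Answer: False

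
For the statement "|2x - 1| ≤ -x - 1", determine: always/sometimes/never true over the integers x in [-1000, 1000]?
Over all integers in [-1000, 1000], LHS − RHS is smallest at x = 0, where it equals 2:
x = 0: LHS = |2·0 - 1| = |-1| = 1, RHS = -0 - 1 = -1; 1 ≤ -1 — FAILS
At the ends of the range:
x = -1000: LHS = |2·(-1000) - 1| = |-2001| = 2001, RHS = -(-1000) - 1 = 999; 2001 ≤ 999 — FAILS
x = 1000: LHS = |2·1000 - 1| = |1999| = 1999, RHS = -1000 - 1 = -1001; 1999 ≤ -1001 — FAILS
Hence LHS − RHS is never zero or negative, i.e. LHS > RHS throughout, so the claimed relation (≤) fails for every integer in [-1000, 1000].

No integer in the range satisfies it.

Answer: Never true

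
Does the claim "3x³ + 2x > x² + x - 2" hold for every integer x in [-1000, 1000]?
The claim fails at x = -1:
x = -1: LHS = 3·(-1)³ + 2·(-1) = -5, RHS = (-1)² + (-1) - 2 = -2; -5 > -2 — FAILS

Because a single integer refutes it, the statement is false.

Answer: False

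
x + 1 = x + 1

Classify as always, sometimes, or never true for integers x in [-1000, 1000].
LHS − RHS = 0 at every integer in [-1000, 1000]; the two sides always agree. For instance:
x = -1000: LHS = (-1000) + 1 = -999, RHS = (-1000) + 1 = -999; -999 = -999 — holds
x = 0: LHS = 0 + 1 = 1, RHS = 0 + 1 = 1; 1 = 1 — holds
x = 1000: LHS = 1000 + 1 = 1001, RHS = 1000 + 1 = 1001; 1001 = 1001 — holds
The sides are never unequal, so the relation holds for every integer in [-1000, 1000].

No counterexample exists.

Answer: Always true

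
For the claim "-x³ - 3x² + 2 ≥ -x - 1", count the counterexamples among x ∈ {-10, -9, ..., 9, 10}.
Counterexamples in [-10, 10]: {-2, 2, 3, 4, 5, 6, 7, 8, 9, 10}.

Counting them gives 10 values.

Answer: 10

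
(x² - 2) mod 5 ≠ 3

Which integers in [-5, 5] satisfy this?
Holds for: {-4, -3, -2, -1, 1, 2, 3, 4}
Fails for: {-5, 0, 5}

Answer: {-4, -3, -2, -1, 1, 2, 3, 4}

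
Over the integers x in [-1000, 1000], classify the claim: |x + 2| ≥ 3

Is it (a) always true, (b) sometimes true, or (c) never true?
Holds at x = 1: LHS = |1 + 2| = |3| = 3; 3 ≥ 3 — holds
Fails at x = 0: LHS = |0 + 2| = |2| = 2; 2 ≥ 3 — FAILS
It is satisfied by some integers in the range but not all.

Answer: Sometimes true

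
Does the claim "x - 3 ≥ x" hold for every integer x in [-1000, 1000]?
The claim fails at x = 0:
x = 0: LHS = 0 - 3 = -3; -3 ≥ 0 — FAILS

Because a single integer refutes it, the statement is false.

Answer: False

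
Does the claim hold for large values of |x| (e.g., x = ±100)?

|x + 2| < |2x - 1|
x = 100: LHS = |100 + 2| = |102| = 102, RHS = |2·100 - 1| = |199| = 199; 102 < 199 — holds
x = -100: LHS = |(-100) + 2| = |-98| = 98, RHS = |2·(-100) - 1| = |-201| = 201; 98 < 201 — holds

Answer: Yes, holds for both x = 100 and x = -100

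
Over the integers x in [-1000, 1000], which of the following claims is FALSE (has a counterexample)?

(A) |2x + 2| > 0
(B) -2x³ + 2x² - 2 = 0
(A) x = -1: LHS = |2·(-1) + 2| = |0| = 0; 0 > 0 — FAILS
(B) x = 0: LHS = -2·0³ + 2·0² - 2 = -2; -2 = 0 — FAILS

Answer: Both A and B are false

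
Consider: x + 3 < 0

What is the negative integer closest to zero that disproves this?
Testing negative integers from -1 downward:
x = -1: LHS = (-1) + 3 = 2; 2 < 0 — FAILS  ← closest negative counterexample to 0

Answer: x = -1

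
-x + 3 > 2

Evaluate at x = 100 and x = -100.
x = 100: LHS = -100 + 3 = -97; -97 > 2 — FAILS
x = -100: LHS = -(-100) + 3 = 103; 103 > 2 — holds

Answer: Partially: fails for x = 100, holds for x = -100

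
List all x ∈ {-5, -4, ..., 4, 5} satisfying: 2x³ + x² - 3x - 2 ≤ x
Holds for: {-5, -4, -3, -2, 0, 1}
Fails for: {-1, 2, 3, 4, 5}

Answer: {-5, -4, -3, -2, 0, 1}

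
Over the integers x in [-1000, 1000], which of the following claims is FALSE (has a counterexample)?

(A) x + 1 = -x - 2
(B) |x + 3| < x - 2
(A) x = 0: LHS = 0 + 1 = 1, RHS = -0 - 2 = -2; 1 = -2 — FAILS
(B) x = 0: LHS = |0 + 3| = |3| = 3, RHS = 0 - 2 = -2; 3 < -2 — FAILS

Answer: Both A and B are false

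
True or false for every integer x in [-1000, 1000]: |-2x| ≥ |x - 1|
The claim fails at x = 0:
x = 0: LHS = |-2·0| = |0| = 0, RHS = |0 - 1| = |-1| = 1; 0 ≥ 1 — FAILS

Because a single integer refutes it, the statement is false.

Answer: False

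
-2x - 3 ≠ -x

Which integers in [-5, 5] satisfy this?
Holds for: {-5, -4, -2, -1, 0, 1, 2, 3, 4, 5}
Fails for: {-3}

Answer: {-5, -4, -2, -1, 0, 1, 2, 3, 4, 5}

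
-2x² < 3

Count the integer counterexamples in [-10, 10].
Over all integers in [-10, 10], LHS − RHS is largest at x = 0, where it equals -3:
x = 0: LHS = -2·0² = 0; 0 < 3 — holds
At the ends of the range:
x = -10: LHS = -2·(-10)² = -200; -200 < 3 — holds
x = 10: LHS = -2·10² = -200; -200 < 3 — holds
Hence LHS − RHS is never zero or positive, i.e. LHS < RHS throughout, so the relation holds for every integer in [-10, 10].

No counterexample appears in that range.

Answer: 0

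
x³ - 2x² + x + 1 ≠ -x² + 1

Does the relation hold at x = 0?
x = 0: LHS = 0³ - 2·0² + 0 + 1 = 1, RHS = -0² + 1 = 1; 1 ≠ 1 — FAILS

The relation fails at x = 0, so x = 0 is a counterexample.

Answer: No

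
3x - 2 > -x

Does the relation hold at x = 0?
x = 0: LHS = 3·0 - 2 = -2, RHS = -0 = 0; -2 > 0 — FAILS

The relation fails at x = 0, so x = 0 is a counterexample.

Answer: No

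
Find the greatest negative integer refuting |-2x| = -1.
Testing negative integers from -1 downward:
x = -1: LHS = |-2·(-1)| = |2| = 2; 2 = -1 — FAILS  ← closest negative counterexample to 0

Answer: x = -1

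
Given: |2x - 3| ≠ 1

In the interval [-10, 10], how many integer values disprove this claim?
Counterexamples in [-10, 10]: {1, 2}.

Counting them gives 2 values.

Answer: 2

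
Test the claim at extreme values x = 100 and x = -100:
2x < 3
x = 100: LHS = 2·100 = 200; 200 < 3 — FAILS
x = -100: LHS = 2·(-100) = -200; -200 < 3 — holds

Answer: Partially: fails for x = 100, holds for x = -100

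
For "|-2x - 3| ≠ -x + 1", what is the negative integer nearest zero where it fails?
Testing negative integers from -1 downward:
x = -1: LHS = |-2·(-1) - 3| = |-1| = 1, RHS = -(-1) + 1 = 2; 1 ≠ 2 — holds
x = -2: LHS = |-2·(-2) - 3| = |1| = 1, RHS = -(-2) + 1 = 3; 1 ≠ 3 — holds
x = -3: LHS = |-2·(-3) - 3| = |3| = 3, RHS = -(-3) + 1 = 4; 3 ≠ 4 — holds
x = -4: LHS = |-2·(-4) - 3| = |5| = 5, RHS = -(-4) + 1 = 5; 5 ≠ 5 — FAILS  ← closest negative counterexample to 0

Answer: x = -4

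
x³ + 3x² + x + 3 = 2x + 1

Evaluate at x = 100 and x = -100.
x = 100: LHS = 100³ + 3·100² + 100 + 3 = 1030103, RHS = 2·100 + 1 = 201; 1030103 = 201 — FAILS
x = -100: LHS = (-100)³ + 3·(-100)² + (-100) + 3 = -970097, RHS = 2·(-100) + 1 = -199; -970097 = -199 — FAILS

Answer: No, fails for both x = 100 and x = -100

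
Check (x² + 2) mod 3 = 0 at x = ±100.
x = 100: LHS = (100² + 2) mod 3 = 10002 mod 3 = 0; 0 = 0 — holds
x = -100: LHS = ((-100)² + 2) mod 3 = 10002 mod 3 = 0; 0 = 0 — holds

Answer: Yes, holds for both x = 100 and x = -100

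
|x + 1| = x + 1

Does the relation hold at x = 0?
x = 0: LHS = |0 + 1| = |1| = 1, RHS = 0 + 1 = 1; 1 = 1 — holds

The relation is satisfied at x = 0.

Answer: Yes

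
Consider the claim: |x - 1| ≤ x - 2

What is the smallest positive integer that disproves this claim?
Testing positive integers:
x = 1: LHS = |1 - 1| = |0| = 0, RHS = 1 - 2 = -1; 0 ≤ -1 — FAILS  ← smallest positive counterexample

Answer: x = 1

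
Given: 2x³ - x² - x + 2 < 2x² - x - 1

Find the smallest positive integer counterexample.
Testing positive integers:
x = 1: LHS = 2·1³ - 1² - 1 + 2 = 2, RHS = 2·1² - 1 - 1 = 0; 2 < 0 — FAILS  ← smallest positive counterexample

Answer: x = 1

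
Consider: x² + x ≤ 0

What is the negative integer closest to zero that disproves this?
Testing negative integers from -1 downward:
x = -1: LHS = (-1)² + (-1) = 0; 0 ≤ 0 — holds
x = -2: LHS = (-2)² + (-2) = 2; 2 ≤ 0 — FAILS  ← closest negative counterexample to 0

Answer: x = -2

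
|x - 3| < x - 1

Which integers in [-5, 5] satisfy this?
Holds for: {3, 4, 5}
Fails for: {-5, -4, -3, -2, -1, 0, 1, 2}

Answer: {3, 4, 5}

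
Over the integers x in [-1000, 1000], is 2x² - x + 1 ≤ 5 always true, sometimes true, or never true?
Holds at x = 0: LHS = 2·0² - 0 + 1 = 1; 1 ≤ 5 — holds
Fails at x = 2: LHS = 2·2² - 2 + 1 = 7; 7 ≤ 5 — FAILS
It is satisfied by some integers in the range but not all.

Answer: Sometimes true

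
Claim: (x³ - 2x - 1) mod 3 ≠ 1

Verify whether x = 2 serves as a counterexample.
Substitute x = 2 into the relation:
x = 2: LHS = (2³ - 2·2 - 1) mod 3 = 3 mod 3 = 0; 0 ≠ 1 — holds

The claim holds here, so x = 2 is not a counterexample. (A counterexample exists elsewhere, e.g. x = 1.)

Answer: No, x = 2 is not a counterexample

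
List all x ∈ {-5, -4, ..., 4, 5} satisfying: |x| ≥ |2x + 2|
Holds for: {-2, -1}
Fails for: {-5, -4, -3, 0, 1, 2, 3, 4, 5}

Answer: {-2, -1}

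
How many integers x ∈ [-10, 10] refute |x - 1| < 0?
Counterexamples in [-10, 10]: {-10, -9, -8, -7, -6, -5, -4, -3, -2, -1, 0, 1, 2, 3, 4, 5, 6, 7, 8, 9, 10}.

Counting them gives 21 values.

Answer: 21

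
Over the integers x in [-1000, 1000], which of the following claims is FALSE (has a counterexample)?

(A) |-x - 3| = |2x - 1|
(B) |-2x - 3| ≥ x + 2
(A) x = 0: LHS = |-0 - 3| = |-3| = 3, RHS = |2·0 - 1| = |-1| = 1; 3 = 1 — FAILS

(B) Over all integers in [-1000, 1000], LHS − RHS is smallest at x = -1, where it equals 0:
x = -1: LHS = |-2·(-1) - 3| = |-1| = 1, RHS = (-1) + 2 = 1; 1 ≥ 1 — holds
At the ends of the range:
x = -1000: LHS = |-2·(-1000) - 3| = |1997| = 1997, RHS = (-1000) + 2 = -998; 1997 ≥ -998 — holds
x = 1000: LHS = |-2·1000 - 3| = |-2003| = 2003, RHS = 1000 + 2 = 1002; 2003 ≥ 1002 — holds
Hence LHS − RHS is never negative, i.e. LHS ≥ RHS throughout, so the relation holds for every integer in [-1000, 1000].

Only (A) has a counterexample.

Answer: A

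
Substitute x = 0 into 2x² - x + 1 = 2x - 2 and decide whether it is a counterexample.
Substitute x = 0 into the relation:
x = 0: LHS = 2·0² - 0 + 1 = 1, RHS = 2·0 - 2 = -2; 1 = -2 — FAILS

Since the claim fails at x = 0, this value is a counterexample.

Answer: Yes, x = 0 is a counterexample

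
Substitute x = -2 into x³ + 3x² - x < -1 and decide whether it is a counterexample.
Substitute x = -2 into the relation:
x = -2: LHS = (-2)³ + 3·(-2)² - (-2) = 6; 6 < -1 — FAILS

Since the claim fails at x = -2, this value is a counterexample.

Answer: Yes, x = -2 is a counterexample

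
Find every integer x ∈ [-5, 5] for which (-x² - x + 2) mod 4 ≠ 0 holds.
Holds for: {-5, -4, -1, 0, 3, 4}
Fails for: {-3, -2, 1, 2, 5}

Answer: {-5, -4, -1, 0, 3, 4}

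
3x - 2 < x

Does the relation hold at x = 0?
x = 0: LHS = 3·0 - 2 = -2; -2 < 0 — holds

The relation is satisfied at x = 0.

Answer: Yes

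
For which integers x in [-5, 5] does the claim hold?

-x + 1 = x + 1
Holds for: {0}
Fails for: {-5, -4, -3, -2, -1, 1, 2, 3, 4, 5}

Answer: {0}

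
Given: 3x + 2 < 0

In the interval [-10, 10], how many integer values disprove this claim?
Counterexamples in [-10, 10]: {0, 1, 2, 3, 4, 5, 6, 7, 8, 9, 10}.

Counting them gives 11 values.

Answer: 11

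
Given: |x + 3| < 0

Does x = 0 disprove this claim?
Substitute x = 0 into the relation:
x = 0: LHS = |0 + 3| = |3| = 3; 3 < 0 — FAILS

Since the claim fails at x = 0, this value is a counterexample.

Answer: Yes, x = 0 is a counterexample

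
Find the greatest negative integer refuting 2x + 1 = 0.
Testing negative integers from -1 downward:
x = -1: LHS = 2·(-1) + 1 = -1; -1 = 0 — FAILS  ← closest negative counterexample to 0

Answer: x = -1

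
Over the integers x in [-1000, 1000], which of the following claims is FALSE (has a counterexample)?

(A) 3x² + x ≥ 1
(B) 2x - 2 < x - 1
(A) x = 0: LHS = 3·0² + 0 = 0; 0 ≥ 1 — FAILS
(B) x = 1: LHS = 2·1 - 2 = 0, RHS = 1 - 1 = 0; 0 < 0 — FAILS

Answer: Both A and B are false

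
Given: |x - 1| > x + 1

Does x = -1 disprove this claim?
Substitute x = -1 into the relation:
x = -1: LHS = |(-1) - 1| = |-2| = 2, RHS = (-1) + 1 = 0; 2 > 0 — holds

The claim holds here, so x = -1 is not a counterexample. (A counterexample exists elsewhere, e.g. x = 0.)

Answer: No, x = -1 is not a counterexample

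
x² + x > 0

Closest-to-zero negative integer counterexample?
Testing negative integers from -1 downward:
x = -1: LHS = (-1)² + (-1) = 0; 0 > 0 — FAILS  ← closest negative counterexample to 0

Answer: x = -1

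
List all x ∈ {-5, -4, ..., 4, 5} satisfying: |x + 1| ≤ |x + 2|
Holds for: {-1, 0, 1, 2, 3, 4, 5}
Fails for: {-5, -4, -3, -2}

Answer: {-1, 0, 1, 2, 3, 4, 5}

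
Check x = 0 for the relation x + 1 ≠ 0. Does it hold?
x = 0: LHS = 0 + 1 = 1; 1 ≠ 0 — holds

The relation is satisfied at x = 0.

Answer: Yes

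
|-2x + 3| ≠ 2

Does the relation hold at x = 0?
x = 0: LHS = |-2·0 + 3| = |3| = 3; 3 ≠ 2 — holds

The relation is satisfied at x = 0.

Answer: Yes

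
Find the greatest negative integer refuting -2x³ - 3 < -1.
Testing negative integers from -1 downward:
x = -1: LHS = -2·(-1)³ - 3 = -1; -1 < -1 — FAILS  ← closest negative counterexample to 0

Answer: x = -1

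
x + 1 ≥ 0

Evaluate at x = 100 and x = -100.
x = 100: LHS = 100 + 1 = 101; 101 ≥ 0 — holds
x = -100: LHS = (-100) + 1 = -99; -99 ≥ 0 — FAILS

Answer: Partially: holds for x = 100, fails for x = -100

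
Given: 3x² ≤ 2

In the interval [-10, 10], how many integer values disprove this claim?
Counterexamples in [-10, 10]: {-10, -9, -8, -7, -6, -5, -4, -3, -2, -1, 1, 2, 3, 4, 5, 6, 7, 8, 9, 10}.

Counting them gives 20 values.

Answer: 20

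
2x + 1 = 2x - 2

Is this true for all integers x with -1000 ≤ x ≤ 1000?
The claim fails at x = 0:
x = 0: LHS = 2·0 + 1 = 1, RHS = 2·0 - 2 = -2; 1 = -2 — FAILS

Because a single integer refutes it, the statement is false.

Answer: False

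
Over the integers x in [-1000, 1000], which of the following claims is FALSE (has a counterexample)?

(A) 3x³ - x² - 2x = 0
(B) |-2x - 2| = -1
(A) x = -1: LHS = 3·(-1)³ - (-1)² - 2·(-1) = -2; -2 = 0 — FAILS
(B) x = 0: LHS = |-2·0 - 2| = |-2| = 2; 2 = -1 — FAILS

Answer: Both A and B are false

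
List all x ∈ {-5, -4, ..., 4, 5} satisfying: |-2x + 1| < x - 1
Over all integers in [-5, 5], LHS − RHS is smallest at x = 1, where it equals 1:
x = 1: LHS = |-2·1 + 1| = |-1| = 1, RHS = 1 - 1 = 0; 1 < 0 — FAILS
At the ends of the range:
x = -5: LHS = |-2·(-5) + 1| = |11| = 11, RHS = (-5) - 1 = -6; 11 < -6 — FAILS
x = 5: LHS = |-2·5 + 1| = |-9| = 9, RHS = 5 - 1 = 4; 9 < 4 — FAILS
Hence LHS − RHS is never negative, i.e. LHS ≥ RHS throughout, so the claimed relation (<) fails for every integer in [-5, 5].

Answer: None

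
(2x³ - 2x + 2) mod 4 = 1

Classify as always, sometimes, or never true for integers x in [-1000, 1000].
For a polynomial with integer coefficients, its value mod 4 depends only on x mod 4, so it suffices to check one representative of each residue class, x = 0, 1, 2, 3:
x = 0: LHS = (2·0³ - 2·0 + 2) mod 4 = 2 mod 4 = 2; 2 = 1 — FAILS
x = 1: LHS = (2·1³ - 2·1 + 2) mod 4 = 2 mod 4 = 2; 2 = 1 — FAILS
x = 2: LHS = (2·2³ - 2·2 + 2) mod 4 = 14 mod 4 = 2; 2 = 1 — FAILS
x = 3: LHS = (2·3³ - 2·3 + 2) mod 4 = 50 mod 4 = 2; 2 = 1 — FAILS
The relation fails in every residue class, so the claimed relation (=) fails for every integer in [-1000, 1000].

No integer in the range satisfies it.

Answer: Never true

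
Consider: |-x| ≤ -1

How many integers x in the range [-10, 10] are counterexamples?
Counterexamples in [-10, 10]: {-10, -9, -8, -7, -6, -5, -4, -3, -2, -1, 0, 1, 2, 3, 4, 5, 6, 7, 8, 9, 10}.

Counting them gives 21 values.

Answer: 21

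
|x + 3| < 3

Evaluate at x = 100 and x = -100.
x = 100: LHS = |100 + 3| = |103| = 103; 103 < 3 — FAILS
x = -100: LHS = |(-100) + 3| = |-97| = 97; 97 < 3 — FAILS

Answer: No, fails for both x = 100 and x = -100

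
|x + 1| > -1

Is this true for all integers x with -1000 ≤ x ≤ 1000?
An absolute value is never negative, so the left side is ≥ 0 for every x, while the right side is -1. Tightest case in [-1000, 1000] is x = -1:
x = -1: LHS = |(-1) + 1| = |0| = 0; 0 > -1 — holds
Hence LHS − RHS is never zero or negative, i.e. LHS > RHS throughout, so the relation holds for every integer in [-1000, 1000].

No counterexample exists.

Answer: True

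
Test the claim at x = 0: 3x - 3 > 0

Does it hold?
x = 0: LHS = 3·0 - 3 = -3; -3 > 0 — FAILS

The relation fails at x = 0, so x = 0 is a counterexample.

Answer: No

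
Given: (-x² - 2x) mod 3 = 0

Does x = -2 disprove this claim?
Substitute x = -2 into the relation:
x = -2: LHS = (-(-2)² - 2·(-2)) mod 3 = 0 mod 3 = 0; 0 = 0 — holds

The claim holds here, so x = -2 is not a counterexample. (A counterexample exists elsewhere, e.g. x = -1.)

Answer: No, x = -2 is not a counterexample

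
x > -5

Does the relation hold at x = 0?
x = 0: 0 > -5 — holds

The relation is satisfied at x = 0.

Answer: Yes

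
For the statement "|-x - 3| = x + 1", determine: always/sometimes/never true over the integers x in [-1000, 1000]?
Over all integers in [-1000, 1000], LHS − RHS is always positive; it is smallest at x = 0, where it equals 2:
x = 0: LHS = |-0 - 3| = |-3| = 3, RHS = 0 + 1 = 1; 3 = 1 — FAILS
At the ends of the range:
x = -1000: LHS = |-(-1000) - 3| = |997| = 997, RHS = (-1000) + 1 = -999; 997 = -999 — FAILS
x = 1000: LHS = |-1000 - 3| = |-1003| = 1003, RHS = 1000 + 1 = 1001; 1003 = 1001 — FAILS
Hence LHS − RHS is never 0, i.e. the two sides are never equal, so the claimed relation (=) fails for every integer in [-1000, 1000].

No integer in the range satisfies it.

Answer: Never true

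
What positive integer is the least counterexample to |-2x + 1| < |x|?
Testing positive integers:
x = 1: LHS = |-2·1 + 1| = |-1| = 1, RHS = |1| = 1; 1 < 1 — FAILS  ← smallest positive counterexample

Answer: x = 1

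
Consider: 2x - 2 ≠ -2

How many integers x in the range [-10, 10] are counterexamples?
Counterexamples in [-10, 10]: {0}.

Counting them gives 1 values.

Answer: 1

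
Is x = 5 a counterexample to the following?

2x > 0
Substitute x = 5 into the relation:
x = 5: LHS = 2·5 = 10; 10 > 0 — holds

The claim holds here, so x = 5 is not a counterexample. (A counterexample exists elsewhere, e.g. x = 0.)

Answer: No, x = 5 is not a counterexample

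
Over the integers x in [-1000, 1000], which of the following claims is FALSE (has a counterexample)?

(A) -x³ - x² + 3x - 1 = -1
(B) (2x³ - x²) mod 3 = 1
(A) x = 1: LHS = -1³ - 1² + 3·1 - 1 = 0; 0 = -1 — FAILS
(B) x = 0: LHS = (2·0³ - 0²) mod 3 = 0 mod 3 = 0; 0 = 1 — FAILS

Answer: Both A and B are false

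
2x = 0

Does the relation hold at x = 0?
x = 0: LHS = 2·0 = 0; 0 = 0 — holds

The relation is satisfied at x = 0.

Answer: Yes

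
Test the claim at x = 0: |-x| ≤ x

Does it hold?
x = 0: LHS = |-0| = |0| = 0; 0 ≤ 0 — holds

The relation is satisfied at x = 0.

Answer: Yes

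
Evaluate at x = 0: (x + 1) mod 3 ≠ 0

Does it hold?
x = 0: LHS = (0 + 1) mod 3 = 1 mod 3 = 1; 1 ≠ 0 — holds

The relation is satisfied at x = 0.

Answer: Yes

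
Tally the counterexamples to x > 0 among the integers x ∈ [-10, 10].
Counterexamples in [-10, 10]: {-10, -9, -8, -7, -6, -5, -4, -3, -2, -1, 0}.

Counting them gives 11 values.

Answer: 11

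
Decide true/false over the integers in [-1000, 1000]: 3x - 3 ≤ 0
The claim fails at x = 2:
x = 2: LHS = 3·2 - 3 = 3; 3 ≤ 0 — FAILS

Because a single integer refutes it, the statement is false.

Answer: False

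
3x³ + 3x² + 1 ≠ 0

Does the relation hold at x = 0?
x = 0: LHS = 3·0³ + 3·0² + 1 = 1; 1 ≠ 0 — holds

The relation is satisfied at x = 0.

Answer: Yes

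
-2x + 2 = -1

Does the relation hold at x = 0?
x = 0: LHS = -2·0 + 2 = 2; 2 = -1 — FAILS

The relation fails at x = 0, so x = 0 is a counterexample.

Answer: No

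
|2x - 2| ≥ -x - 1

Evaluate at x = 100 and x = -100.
x = 100: LHS = |2·100 - 2| = |198| = 198, RHS = -100 - 1 = -101; 198 ≥ -101 — holds
x = -100: LHS = |2·(-100) - 2| = |-202| = 202, RHS = -(-100) - 1 = 99; 202 ≥ 99 — holds

Answer: Yes, holds for both x = 100 and x = -100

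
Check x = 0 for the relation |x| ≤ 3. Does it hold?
x = 0: LHS = |0| = 0; 0 ≤ 3 — holds

The relation is satisfied at x = 0.

Answer: Yes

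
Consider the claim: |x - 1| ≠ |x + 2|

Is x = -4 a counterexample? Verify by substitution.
Substitute x = -4 into the relation:
x = -4: LHS = |(-4) - 1| = |-5| = 5, RHS = |(-4) + 2| = |-2| = 2; 5 ≠ 2 — holds

The relation holds at x = -4, so it is not a counterexample.

Answer: No, x = -4 is not a counterexample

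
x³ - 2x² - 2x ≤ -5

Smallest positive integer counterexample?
Testing positive integers:
x = 1: LHS = 1³ - 2·1² - 2·1 = -3; -3 ≤ -5 — FAILS  ← smallest positive counterexample

Answer: x = 1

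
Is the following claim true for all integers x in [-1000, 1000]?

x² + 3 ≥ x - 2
Over all integers in [-1000, 1000], LHS − RHS is smallest at x = 0, where it equals 5:
x = 0: LHS = 0² + 3 = 3, RHS = 0 - 2 = -2; 3 ≥ -2 — holds
At the ends of the range:
x = -1000: LHS = (-1000)² + 3 = 1000003, RHS = (-1000) - 2 = -1002; 1000003 ≥ -1002 — holds
x = 1000: LHS = 1000² + 3 = 1000003, RHS = 1000 - 2 = 998; 1000003 ≥ 998 — holds
Hence LHS − RHS is never negative, i.e. LHS ≥ RHS throughout, so the relation holds for every integer in [-1000, 1000].

No counterexample exists.

Answer: True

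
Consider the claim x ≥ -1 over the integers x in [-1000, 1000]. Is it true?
The claim fails at x = -2:
x = -2: -2 ≥ -1 — FAILS

Because a single integer refutes it, the statement is false.

Answer: False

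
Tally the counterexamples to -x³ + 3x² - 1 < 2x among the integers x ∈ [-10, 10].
Counterexamples in [-10, 10]: {-10, -9, -8, -7, -6, -5, -4, -3, -2, -1}.

Counting them gives 10 values.

Answer: 10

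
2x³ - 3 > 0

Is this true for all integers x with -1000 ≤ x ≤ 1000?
The claim fails at x = 0:
x = 0: LHS = 2·0³ - 3 = -3; -3 > 0 — FAILS

Because a single integer refutes it, the statement is false.

Answer: False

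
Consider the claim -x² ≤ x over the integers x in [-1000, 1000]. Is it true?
Over all integers in [-1000, 1000], LHS − RHS is largest at x = 0, where it equals 0:
x = 0: LHS = -0² = 0; 0 ≤ 0 — holds
At the ends of the range:
x = -1000: LHS = -(-1000)² = -1000000; -1000000 ≤ -1000 — holds
x = 1000: LHS = -1000² = -1000000; -1000000 ≤ 1000 — holds
Hence LHS − RHS is never positive, i.e. LHS ≤ RHS throughout, so the relation holds for every integer in [-1000, 1000].

No counterexample exists.

Answer: True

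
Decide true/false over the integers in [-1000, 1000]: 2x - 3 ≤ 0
The claim fails at x = 2:
x = 2: LHS = 2·2 - 3 = 1; 1 ≤ 0 — FAILS

Because a single integer refutes it, the statement is false.

Answer: False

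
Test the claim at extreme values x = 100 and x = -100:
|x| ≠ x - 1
x = 100: LHS = |100| = 100, RHS = 100 - 1 = 99; 100 ≠ 99 — holds
x = -100: LHS = |-100| = 100, RHS = (-100) - 1 = -101; 100 ≠ -101 — holds

Answer: Yes, holds for both x = 100 and x = -100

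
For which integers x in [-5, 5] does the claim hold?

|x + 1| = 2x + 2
Holds for: {-1}
Fails for: {-5, -4, -3, -2, 0, 1, 2, 3, 4, 5}

Answer: {-1}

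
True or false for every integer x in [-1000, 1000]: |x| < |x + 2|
The claim fails at x = -1:
x = -1: LHS = |-1| = 1, RHS = |(-1) + 2| = |1| = 1; 1 < 1 — FAILS

Because a single integer refutes it, the statement is false.

Answer: False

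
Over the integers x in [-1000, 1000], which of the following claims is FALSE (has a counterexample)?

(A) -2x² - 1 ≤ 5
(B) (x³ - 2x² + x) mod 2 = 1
(A) Over all integers in [-1000, 1000], LHS − RHS is largest at x = 0, where it equals -6:
x = 0: LHS = -2·0² - 1 = -1; -1 ≤ 5 — holds
At the ends of the range:
x = -1000: LHS = -2·(-1000)² - 1 = -2000001; -2000001 ≤ 5 — holds
x = 1000: LHS = -2·1000² - 1 = -2000001; -2000001 ≤ 5 — holds
Hence LHS − RHS is never positive, i.e. LHS ≤ RHS throughout, so the relation holds for every integer in [-1000, 1000].

(B) x = 0: LHS = (0³ - 2·0² + 0) mod 2 = 0 mod 2 = 0; 0 = 1 — FAILS

Only (B) has a counterexample.

Answer: B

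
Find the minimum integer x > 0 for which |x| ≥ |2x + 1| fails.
Testing positive integers:
x = 1: LHS = |1| = 1, RHS = |2·1 + 1| = |3| = 3; 1 ≥ 3 — FAILS  ← smallest positive counterexample

Answer: x = 1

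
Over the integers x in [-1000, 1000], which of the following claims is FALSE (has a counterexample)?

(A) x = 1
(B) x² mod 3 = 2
(A) x = 0: 0 = 1 — FAILS
(B) x = 0: LHS = (0²) mod 3 = 0 mod 3 = 0; 0 = 2 — FAILS

Answer: Both A and B are false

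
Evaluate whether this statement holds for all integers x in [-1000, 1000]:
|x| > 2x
The claim fails at x = 0:
x = 0: LHS = |0| = 0, RHS = 2·0 = 0; 0 > 0 — FAILS

Because a single integer refutes it, the statement is false.

Answer: False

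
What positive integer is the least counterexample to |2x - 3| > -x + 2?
Testing positive integers:
x = 1: LHS = |2·1 - 3| = |-1| = 1, RHS = -1 + 2 = 1; 1 > 1 — FAILS  ← smallest positive counterexample

Answer: x = 1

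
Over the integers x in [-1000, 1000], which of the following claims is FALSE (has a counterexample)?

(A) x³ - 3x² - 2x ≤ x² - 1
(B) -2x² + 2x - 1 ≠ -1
(A) x = 0: LHS = 0³ - 3·0² - 2·0 = 0, RHS = 0² - 1 = -1; 0 ≤ -1 — FAILS
(B) x = 0: LHS = -2·0² + 2·0 - 1 = -1; -1 ≠ -1 — FAILS

Answer: Both A and B are false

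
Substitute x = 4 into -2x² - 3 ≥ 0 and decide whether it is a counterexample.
Substitute x = 4 into the relation:
x = 4: LHS = -2·4² - 3 = -35; -35 ≥ 0 — FAILS

Since the claim fails at x = 4, this value is a counterexample.

Answer: Yes, x = 4 is a counterexample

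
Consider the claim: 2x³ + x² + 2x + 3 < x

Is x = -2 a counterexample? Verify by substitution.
Substitute x = -2 into the relation:
x = -2: LHS = 2·(-2)³ + (-2)² + 2·(-2) + 3 = -13; -13 < -2 — holds

The claim holds here, so x = -2 is not a counterexample. (A counterexample exists elsewhere, e.g. x = 0.)

Answer: No, x = -2 is not a counterexample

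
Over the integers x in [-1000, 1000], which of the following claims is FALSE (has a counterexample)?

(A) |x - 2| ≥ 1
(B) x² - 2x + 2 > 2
(A) x = 2: LHS = |2 - 2| = |0| = 0; 0 ≥ 1 — FAILS
(B) x = 0: LHS = 0² - 2·0 + 2 = 2; 2 > 2 — FAILS

Answer: Both A and B are false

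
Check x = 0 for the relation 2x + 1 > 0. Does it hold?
x = 0: LHS = 2·0 + 1 = 1; 1 > 0 — holds

The relation is satisfied at x = 0.

Answer: Yes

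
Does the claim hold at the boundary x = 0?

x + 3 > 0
x = 0: LHS = 0 + 3 = 3; 3 > 0 — holds

The relation is satisfied at x = 0.

Answer: Yes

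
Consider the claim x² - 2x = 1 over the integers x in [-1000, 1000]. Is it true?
The claim fails at x = 0:
x = 0: LHS = 0² - 2·0 = 0; 0 = 1 — FAILS

Because a single integer refutes it, the statement is false.

Answer: False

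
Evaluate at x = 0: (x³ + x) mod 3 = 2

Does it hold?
x = 0: LHS = (0³ + 0) mod 3 = 0 mod 3 = 0; 0 = 2 — FAILS

The relation fails at x = 0, so x = 0 is a counterexample.

Answer: No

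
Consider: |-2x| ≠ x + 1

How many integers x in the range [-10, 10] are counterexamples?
Counterexamples in [-10, 10]: {1}.

Counting them gives 1 values.

Answer: 1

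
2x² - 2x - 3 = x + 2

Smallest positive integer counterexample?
Testing positive integers:
x = 1: LHS = 2·1² - 2·1 - 3 = -3, RHS = 1 + 2 = 3; -3 = 3 — FAILS  ← smallest positive counterexample

Answer: x = 1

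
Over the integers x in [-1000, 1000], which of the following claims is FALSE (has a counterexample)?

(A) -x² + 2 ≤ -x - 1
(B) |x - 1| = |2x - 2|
(A) x = 0: LHS = -0² + 2 = 2, RHS = -0 - 1 = -1; 2 ≤ -1 — FAILS
(B) x = 0: LHS = |0 - 1| = |-1| = 1, RHS = |2·0 - 2| = |-2| = 2; 1 = 2 — FAILS

Answer: Both A and B are false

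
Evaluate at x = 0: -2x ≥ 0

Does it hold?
x = 0: LHS = -2·0 = 0; 0 ≥ 0 — holds

The relation is satisfied at x = 0.

Answer: Yes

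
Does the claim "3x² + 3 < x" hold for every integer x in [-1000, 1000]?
The claim fails at x = 0:
x = 0: LHS = 3·0² + 3 = 3; 3 < 0 — FAILS

Because a single integer refutes it, the statement is false.

Answer: False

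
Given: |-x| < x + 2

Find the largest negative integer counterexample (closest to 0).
Testing negative integers from -1 downward:
x = -1: LHS = |-(-1)| = |1| = 1, RHS = (-1) + 2 = 1; 1 < 1 — FAILS  ← closest negative counterexample to 0

Answer: x = -1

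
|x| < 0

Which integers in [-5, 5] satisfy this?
An absolute value is never negative, so the left side is ≥ 0 for every x, while the right side is 0. Tightest case in [-5, 5] is x = 0:
x = 0: LHS = |0| = 0; 0 < 0 — FAILS
Hence LHS − RHS is never negative, i.e. LHS ≥ RHS throughout, so the claimed relation (<) fails for every integer in [-5, 5].

Answer: None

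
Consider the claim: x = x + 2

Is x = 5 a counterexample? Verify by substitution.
Substitute x = 5 into the relation:
x = 5: RHS = 5 + 2 = 7; 5 = 7 — FAILS

Since the claim fails at x = 5, this value is a counterexample.

Answer: Yes, x = 5 is a counterexample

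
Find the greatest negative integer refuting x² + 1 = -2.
Testing negative integers from -1 downward:
x = -1: LHS = (-1)² + 1 = 2; 2 = -2 — FAILS  ← closest negative counterexample to 0

Answer: x = -1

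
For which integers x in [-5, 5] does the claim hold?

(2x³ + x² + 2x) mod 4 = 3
For a polynomial with integer coefficients, its value mod 4 depends only on x mod 4, so it suffices to check one representative of each residue class, x = 0, 1, 2, 3:
x = 0: LHS = (2·0³ + 0² + 2·0) mod 4 = 0 mod 4 = 0; 0 = 3 — FAILS
x = 1: LHS = (2·1³ + 1² + 2·1) mod 4 = 5 mod 4 = 1; 1 = 3 — FAILS
x = 2: LHS = (2·2³ + 2² + 2·2) mod 4 = 24 mod 4 = 0; 0 = 3 — FAILS
x = 3: LHS = (2·3³ + 3² + 2·3) mod 4 = 69 mod 4 = 1; 1 = 3 — FAILS
The relation fails in every residue class, so the claimed relation (=) fails for every integer in [-5, 5].

Answer: None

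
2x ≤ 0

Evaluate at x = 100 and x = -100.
x = 100: LHS = 2·100 = 200; 200 ≤ 0 — FAILS
x = -100: LHS = 2·(-100) = -200; -200 ≤ 0 — holds

Answer: Partially: fails for x = 100, holds for x = -100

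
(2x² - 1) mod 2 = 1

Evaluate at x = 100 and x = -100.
x = 100: LHS = (2·100² - 1) mod 2 = 19999 mod 2 = 1; 1 = 1 — holds
x = -100: LHS = (2·(-100)² - 1) mod 2 = 19999 mod 2 = 1; 1 = 1 — holds

Answer: Yes, holds for both x = 100 and x = -100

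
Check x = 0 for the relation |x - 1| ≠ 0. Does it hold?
x = 0: LHS = |0 - 1| = |-1| = 1; 1 ≠ 0 — holds

The relation is satisfied at x = 0.

Answer: Yes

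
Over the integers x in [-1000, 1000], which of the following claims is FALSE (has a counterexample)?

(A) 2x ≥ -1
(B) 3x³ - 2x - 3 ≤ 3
(A) x = -1: LHS = 2·(-1) = -2; -2 ≥ -1 — FAILS
(B) x = 2: LHS = 3·2³ - 2·2 - 3 = 17; 17 ≤ 3 — FAILS

Answer: Both A and B are false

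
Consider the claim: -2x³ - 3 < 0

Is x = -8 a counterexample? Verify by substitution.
Substitute x = -8 into the relation:
x = -8: LHS = -2·(-8)³ - 3 = 1021; 1021 < 0 — FAILS

Since the claim fails at x = -8, this value is a counterexample.

Answer: Yes, x = -8 is a counterexample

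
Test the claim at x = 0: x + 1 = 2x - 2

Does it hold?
x = 0: LHS = 0 + 1 = 1, RHS = 2·0 - 2 = -2; 1 = -2 — FAILS

The relation fails at x = 0, so x = 0 is a counterexample.

Answer: No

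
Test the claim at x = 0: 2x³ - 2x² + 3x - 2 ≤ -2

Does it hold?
x = 0: LHS = 2·0³ - 2·0² + 3·0 - 2 = -2; -2 ≤ -2 — holds

The relation is satisfied at x = 0.

Answer: Yes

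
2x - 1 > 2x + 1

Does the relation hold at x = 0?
x = 0: LHS = 2·0 - 1 = -1, RHS = 2·0 + 1 = 1; -1 > 1 — FAILS

The relation fails at x = 0, so x = 0 is a counterexample.

Answer: No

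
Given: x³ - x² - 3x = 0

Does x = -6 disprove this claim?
Substitute x = -6 into the relation:
x = -6: LHS = (-6)³ - (-6)² - 3·(-6) = -234; -234 = 0 — FAILS

Since the claim fails at x = -6, this value is a counterexample.

Answer: Yes, x = -6 is a counterexample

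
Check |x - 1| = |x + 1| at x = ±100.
x = 100: LHS = |100 - 1| = |99| = 99, RHS = |100 + 1| = |101| = 101; 99 = 101 — FAILS
x = -100: LHS = |(-100) - 1| = |-101| = 101, RHS = |(-100) + 1| = |-99| = 99; 101 = 99 — FAILS

Answer: No, fails for both x = 100 and x = -100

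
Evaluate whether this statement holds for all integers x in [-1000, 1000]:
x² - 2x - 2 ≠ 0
Track d = LHS − RHS over the integers in [-1000, 1000]. Equality would need d = 0, but d changes sign only between consecutive integers, jumping over 0:
x = -1: LHS = (-1)² - 2·(-1) - 2 = 1; 1 ≠ 0 — holds  (d = 1)
x = 0: LHS = 0² - 2·0 - 2 = -2; -2 ≠ 0 — holds  (d = -2)
x = 2: LHS = 2² - 2·2 - 2 = -2; -2 ≠ 0 — holds  (d = -2)
x = 3: LHS = 3² - 2·3 - 2 = 1; 1 ≠ 0 — holds  (d = 1)
Away from these crossings d keeps a constant sign, and checking every integer in [-1000, 1000] confirms d ≠ 0 throughout. Hence the two sides are never equal, so the relation holds for every integer in [-1000, 1000].

No counterexample exists.

Answer: True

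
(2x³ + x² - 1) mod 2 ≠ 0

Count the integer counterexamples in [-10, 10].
Counterexamples in [-10, 10]: {-9, -7, -5, -3, -1, 1, 3, 5, 7, 9}.

Counting them gives 10 values.

Answer: 10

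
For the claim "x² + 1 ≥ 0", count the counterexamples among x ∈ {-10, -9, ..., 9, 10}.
Over all integers in [-10, 10], LHS − RHS is smallest at x = 0, where it equals 1:
x = 0: LHS = 0² + 1 = 1; 1 ≥ 0 — holds
At the ends of the range:
x = -10: LHS = (-10)² + 1 = 101; 101 ≥ 0 — holds
x = 10: LHS = 10² + 1 = 101; 101 ≥ 0 — holds
Hence LHS − RHS is never negative, i.e. LHS ≥ RHS throughout, so the relation holds for every integer in [-10, 10].

No counterexample appears in that range.

Answer: 0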